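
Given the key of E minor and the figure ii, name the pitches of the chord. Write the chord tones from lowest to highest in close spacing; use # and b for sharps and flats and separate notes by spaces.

F# A C#

ii is the minor supertonic, borrowed from the parallel major (the Dorian ii). In E minor that root is F#.
So the chord is F#-A-C#.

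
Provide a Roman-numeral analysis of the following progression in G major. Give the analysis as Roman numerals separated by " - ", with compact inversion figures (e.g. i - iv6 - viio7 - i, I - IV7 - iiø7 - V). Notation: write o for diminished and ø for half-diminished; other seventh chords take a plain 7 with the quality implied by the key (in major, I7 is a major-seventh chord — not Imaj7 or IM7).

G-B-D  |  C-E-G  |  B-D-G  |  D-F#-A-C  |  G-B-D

I - IV - I6 - V7 - I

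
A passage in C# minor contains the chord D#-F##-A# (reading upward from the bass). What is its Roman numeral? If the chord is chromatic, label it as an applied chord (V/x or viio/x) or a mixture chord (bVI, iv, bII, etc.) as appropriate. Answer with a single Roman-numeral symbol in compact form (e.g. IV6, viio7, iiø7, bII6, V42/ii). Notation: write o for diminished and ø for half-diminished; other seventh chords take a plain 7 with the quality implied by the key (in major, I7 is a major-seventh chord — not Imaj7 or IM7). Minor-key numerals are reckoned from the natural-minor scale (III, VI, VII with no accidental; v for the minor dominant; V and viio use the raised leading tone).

V/V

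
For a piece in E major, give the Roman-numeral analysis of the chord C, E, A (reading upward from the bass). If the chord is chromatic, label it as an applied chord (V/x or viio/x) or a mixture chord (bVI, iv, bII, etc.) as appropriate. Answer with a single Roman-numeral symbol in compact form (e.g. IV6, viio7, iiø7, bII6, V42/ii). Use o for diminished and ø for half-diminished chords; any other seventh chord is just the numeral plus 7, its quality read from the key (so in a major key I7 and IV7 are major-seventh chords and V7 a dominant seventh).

iv6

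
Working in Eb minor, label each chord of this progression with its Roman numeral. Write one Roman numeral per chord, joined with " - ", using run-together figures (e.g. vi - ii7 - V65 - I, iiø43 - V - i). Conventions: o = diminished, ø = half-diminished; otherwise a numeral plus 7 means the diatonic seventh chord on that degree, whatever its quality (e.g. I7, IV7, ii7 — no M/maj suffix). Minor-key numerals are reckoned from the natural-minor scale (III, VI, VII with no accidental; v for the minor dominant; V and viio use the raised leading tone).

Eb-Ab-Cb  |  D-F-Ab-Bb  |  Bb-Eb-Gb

iv64 - V65 - i64

Eb-Ab-Cb: minor triad on Ab = scale degree 4 → iv64.
D-F-Ab-Bb: root Bb is the dominant; dominant seventh chord there is V65.
Bb-Eb-Gb: root Eb is the tonic; minor triad there is i64.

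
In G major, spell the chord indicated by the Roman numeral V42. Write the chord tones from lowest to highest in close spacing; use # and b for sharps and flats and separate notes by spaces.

In G major, scale degree 5 is D, and the diatonic chord built there is a dominant seventh chord.
That chord is spelled D-F#-A-C.
The figured bass 42 indicates third inversion, placing the seventh (C) in the bass: C-D-F#-A.

C D F# A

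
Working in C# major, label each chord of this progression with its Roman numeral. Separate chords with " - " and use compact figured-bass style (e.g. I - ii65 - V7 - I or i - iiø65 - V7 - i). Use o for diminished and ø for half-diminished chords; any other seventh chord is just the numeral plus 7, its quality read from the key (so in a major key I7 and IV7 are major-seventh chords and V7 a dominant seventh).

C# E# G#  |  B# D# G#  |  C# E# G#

I - V6 - I

C#-E#-G# has root C#, degree 1 in C# major, so I.
B#-D#-G# has root G#, degree 5 in C# major, so V6.
C#-E#-G#: root C# is the tonic; major triad there is I.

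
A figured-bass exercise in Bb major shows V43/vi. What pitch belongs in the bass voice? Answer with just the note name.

The applied chord V43/vi is rooted on D: D-F#-A-C.
The figure 43 means second inversion — the fifth is in the bass.

A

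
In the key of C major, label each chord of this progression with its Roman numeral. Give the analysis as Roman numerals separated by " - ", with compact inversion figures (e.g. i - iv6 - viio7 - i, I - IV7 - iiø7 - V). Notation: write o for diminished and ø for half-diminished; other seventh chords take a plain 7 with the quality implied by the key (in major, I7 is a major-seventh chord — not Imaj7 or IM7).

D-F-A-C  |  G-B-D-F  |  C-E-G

D-F-A-C: minor seventh chord on D = scale degree 2 → ii7.
G-B-D-F: root G is the dominant; dominant seventh chord there is V7.
C-E-G: major triad on C = scale degree 1 → I.

ii7 - V7 - I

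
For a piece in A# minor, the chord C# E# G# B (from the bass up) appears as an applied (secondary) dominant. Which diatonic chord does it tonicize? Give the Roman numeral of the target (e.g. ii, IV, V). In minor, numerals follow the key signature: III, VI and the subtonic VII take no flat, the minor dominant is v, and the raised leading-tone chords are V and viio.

VI

The chord is a dominant seventh chord on C#.
A dominant resolves down a perfect fifth: C# → F#. In A# minor, F# is scale degree 6, i.e. VI.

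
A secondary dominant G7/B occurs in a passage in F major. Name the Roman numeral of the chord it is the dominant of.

V

The chord is a dominant seventh chord on G.
A dominant resolves down a perfect fifth: G → C. In F major, C is scale degree 5, i.e. V.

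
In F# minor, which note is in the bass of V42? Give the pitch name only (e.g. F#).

V in F# minor has root C#; the chord is C#-E#-G#-B.
The figure 42 means third inversion — the seventh is in the bass.

B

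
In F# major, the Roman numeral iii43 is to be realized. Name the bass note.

E#

iii in F# major has root A#; the chord is A#-C#-E#-G#.
The figure 43 means second inversion — the fifth is in the bass.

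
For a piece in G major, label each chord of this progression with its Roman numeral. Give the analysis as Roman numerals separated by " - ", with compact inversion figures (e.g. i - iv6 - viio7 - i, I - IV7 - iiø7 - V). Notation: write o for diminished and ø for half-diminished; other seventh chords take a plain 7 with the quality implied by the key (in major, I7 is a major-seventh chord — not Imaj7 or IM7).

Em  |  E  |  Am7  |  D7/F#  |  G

Em: root E is the submediant; minor triad there is vi.
E: chromatic; E is V of ii, so V/ii.
Am7: minor seventh chord on A = scale degree 2 → ii7.
D7/F#: dominant seventh chord on D = scale degree 5 → V65.
G has root G, degree 1 in G major, so I.

vi - V/ii - ii7 - V65 - I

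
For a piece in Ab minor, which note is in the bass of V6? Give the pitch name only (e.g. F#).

V in Ab minor has root Eb; the chord is Eb-G-Bb.
The figure 6 means first inversion — the third is in the bass.

G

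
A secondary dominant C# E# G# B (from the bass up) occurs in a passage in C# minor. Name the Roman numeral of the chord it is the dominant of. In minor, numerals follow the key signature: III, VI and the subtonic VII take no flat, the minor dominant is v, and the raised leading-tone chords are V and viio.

iv

The chord is a dominant seventh chord on C#.
A dominant resolves down a perfect fifth: C# → F#. In C# minor, F# is scale degree 4, i.e. iv.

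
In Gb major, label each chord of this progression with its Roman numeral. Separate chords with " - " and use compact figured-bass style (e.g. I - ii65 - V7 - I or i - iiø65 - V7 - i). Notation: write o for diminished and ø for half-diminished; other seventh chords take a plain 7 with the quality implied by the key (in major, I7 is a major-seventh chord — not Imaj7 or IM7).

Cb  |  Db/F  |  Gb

Cb: root Cb is the subdominant; major triad there is IV.
Db/F: major triad on Db = scale degree 5 → V6.
Gb: root Gb is the tonic; major triad there is I.

IV - V6 - I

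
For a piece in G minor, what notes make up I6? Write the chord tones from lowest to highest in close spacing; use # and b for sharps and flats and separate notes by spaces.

Scale degree 1 in G minor is G; here the chord built on it is altered to a major triad. I6 is the major tonic (Picardy third), borrowed from the parallel major.
So the chord is G-B-D, a major triad.
With the 6 figure the chord is in first inversion; from the bass B upward in close position it reads B-D-G.

B D G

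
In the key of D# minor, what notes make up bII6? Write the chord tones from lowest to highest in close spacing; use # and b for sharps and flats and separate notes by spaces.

G# B E

bII6 is the Neapolitan sixth — a major triad on the lowered second degree, here in its customary first inversion. In D# minor that root is E.
So the chord is E-G#-B, a major triad.
The figured bass 6 indicates first inversion, placing the third (G#) in the bass: G#-B-E.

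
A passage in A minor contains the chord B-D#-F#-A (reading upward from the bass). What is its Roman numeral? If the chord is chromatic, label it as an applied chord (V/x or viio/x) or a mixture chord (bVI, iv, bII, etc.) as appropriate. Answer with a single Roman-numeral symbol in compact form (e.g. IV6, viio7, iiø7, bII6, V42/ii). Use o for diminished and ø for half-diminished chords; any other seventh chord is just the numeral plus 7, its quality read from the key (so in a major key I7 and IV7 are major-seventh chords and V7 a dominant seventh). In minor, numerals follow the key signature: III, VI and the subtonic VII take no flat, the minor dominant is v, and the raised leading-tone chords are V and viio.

V7/V

Stacked in thirds the chord is B-D#-F#-A: a dominant seventh chord on B.
B is not a diatonic chord root with this quality in A minor, but it lies a perfect fifth above E (V), so the chord functions as an applied dominant of V.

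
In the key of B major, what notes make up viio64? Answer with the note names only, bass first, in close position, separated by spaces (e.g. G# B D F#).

E A# C#

In B major, scale degree 7 is A#, and the diatonic chord built there is a diminished triad.
That chord is spelled A#-C#-E.
The figured bass 64 indicates second inversion, placing the fifth (E) in the bass: E-A#-C#.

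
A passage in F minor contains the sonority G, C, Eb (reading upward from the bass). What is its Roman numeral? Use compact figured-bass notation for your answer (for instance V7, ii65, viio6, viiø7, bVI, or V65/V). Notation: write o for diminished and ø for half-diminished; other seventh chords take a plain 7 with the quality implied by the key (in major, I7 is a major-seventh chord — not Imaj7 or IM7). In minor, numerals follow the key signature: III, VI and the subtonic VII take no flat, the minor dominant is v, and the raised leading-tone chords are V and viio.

v64

Stacked in thirds the chord is C-Eb-G: a minor triad on C.
C is scale degree 5 in F minor, and a minor triad on that degree is written v.
With G in the bass the chord is in second inversion, so the figured bass is 64.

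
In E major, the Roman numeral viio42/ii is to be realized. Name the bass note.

D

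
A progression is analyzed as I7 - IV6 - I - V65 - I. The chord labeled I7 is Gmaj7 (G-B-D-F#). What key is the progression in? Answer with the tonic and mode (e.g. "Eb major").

G major

The anchor chord is a major seventh chord on G, labeled I7.
If G is scale degree 1 and the mode makes that degree carry a major seventh chord, the tonic is G and the mode is major.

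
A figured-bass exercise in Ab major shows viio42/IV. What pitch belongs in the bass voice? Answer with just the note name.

Bbb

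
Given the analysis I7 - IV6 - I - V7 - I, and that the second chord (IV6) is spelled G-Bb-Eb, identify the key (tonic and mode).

The chord Eb/G is a major triad rooted on Eb; its label is IV6.
If Eb is scale degree 4 and the mode makes that degree carry a major triad, the tonic is Bb and the mode is major.

Bb major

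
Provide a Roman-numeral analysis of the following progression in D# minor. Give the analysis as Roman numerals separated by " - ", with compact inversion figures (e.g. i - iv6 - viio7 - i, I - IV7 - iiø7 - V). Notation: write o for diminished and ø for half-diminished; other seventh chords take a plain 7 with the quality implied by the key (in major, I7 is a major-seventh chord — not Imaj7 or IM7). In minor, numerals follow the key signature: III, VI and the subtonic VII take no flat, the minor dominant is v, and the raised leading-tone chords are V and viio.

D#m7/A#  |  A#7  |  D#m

D#m7/A#: minor seventh chord on D# = scale degree 1 → i43.
A#7 has root A#, degree 5 in D# minor, so V7.
D#m: minor triad on D# = scale degree 1 → i.

i43 - V7 - i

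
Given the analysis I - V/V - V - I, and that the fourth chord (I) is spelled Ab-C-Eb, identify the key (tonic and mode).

Ab major

The chord Ab is a major triad rooted on Ab; its label is I.
If Ab is scale degree 1 and the mode makes that degree carry a major triad, the tonic is Ab and the mode is major.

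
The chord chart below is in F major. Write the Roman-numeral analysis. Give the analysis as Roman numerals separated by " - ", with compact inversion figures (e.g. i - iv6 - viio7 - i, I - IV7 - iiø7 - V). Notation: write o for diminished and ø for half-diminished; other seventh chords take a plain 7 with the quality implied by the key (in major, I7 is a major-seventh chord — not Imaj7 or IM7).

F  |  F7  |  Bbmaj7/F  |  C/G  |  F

I - V7/IV - IV43 - V64 - I

F has root F, degree 1 in F major, so I.
F7 is the secondary dominant of IV (dominant seventh chord on F): V7/IV.
Bbmaj7/F has root Bb, degree 4 in F major, so IV43.
C/G: root C is the dominant; major triad there is V64.
F: major triad on F = scale degree 1 → I.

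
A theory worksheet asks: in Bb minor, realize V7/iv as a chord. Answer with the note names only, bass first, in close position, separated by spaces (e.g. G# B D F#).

The slash means an applied dominant: we want the dominant of iv. In Bb minor, iv is Eb minor, and its dominant is built on Bb.
Building a dominant seventh chord on Bb gives Bb-D-F-Ab.

Bb D F Ab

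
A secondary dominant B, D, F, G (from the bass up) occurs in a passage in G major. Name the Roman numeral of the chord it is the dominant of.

IV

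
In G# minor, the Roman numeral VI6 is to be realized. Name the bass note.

G#

VI in G# minor has root E; the chord is E-G#-B.
The figure 6 means first inversion — the third is in the bass.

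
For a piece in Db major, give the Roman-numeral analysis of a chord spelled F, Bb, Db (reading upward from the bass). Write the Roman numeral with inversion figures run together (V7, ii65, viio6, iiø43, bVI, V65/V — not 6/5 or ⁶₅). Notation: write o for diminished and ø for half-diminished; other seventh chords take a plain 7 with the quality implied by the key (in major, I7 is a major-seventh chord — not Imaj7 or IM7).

vi64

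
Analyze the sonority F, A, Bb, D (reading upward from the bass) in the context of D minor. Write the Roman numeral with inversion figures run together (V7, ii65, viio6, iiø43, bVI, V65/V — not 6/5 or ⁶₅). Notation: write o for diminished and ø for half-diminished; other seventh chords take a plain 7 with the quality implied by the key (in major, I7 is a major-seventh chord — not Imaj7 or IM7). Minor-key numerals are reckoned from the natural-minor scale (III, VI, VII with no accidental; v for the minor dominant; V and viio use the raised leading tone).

VI43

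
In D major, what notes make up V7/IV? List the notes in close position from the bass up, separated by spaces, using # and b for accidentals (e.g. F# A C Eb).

V7/IV is a secondary dominant — the dominant seventh of IV. IV in D major is G, so the applied chord's root is D, a perfect fifth above.
Building a dominant seventh chord on D gives D-F#-A-C.

D F# A C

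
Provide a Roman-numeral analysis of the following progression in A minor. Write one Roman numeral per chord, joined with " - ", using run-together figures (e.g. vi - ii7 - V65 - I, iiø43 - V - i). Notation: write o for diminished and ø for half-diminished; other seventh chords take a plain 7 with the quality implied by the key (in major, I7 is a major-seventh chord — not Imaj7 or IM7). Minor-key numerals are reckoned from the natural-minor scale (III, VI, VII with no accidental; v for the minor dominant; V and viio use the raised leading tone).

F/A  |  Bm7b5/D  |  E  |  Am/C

F/A: root F is the submediant; major triad there is VI6.
Bm7b5/D: root B is the supertonic; half-diminished seventh chord there is iiø65.
E: root E is the dominant; major triad there is V.
Am/C: minor triad on A = scale degree 1 → i6.

VI6 - iiø65 - V - i6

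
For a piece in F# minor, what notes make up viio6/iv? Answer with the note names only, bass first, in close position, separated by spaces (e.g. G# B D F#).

C# E A#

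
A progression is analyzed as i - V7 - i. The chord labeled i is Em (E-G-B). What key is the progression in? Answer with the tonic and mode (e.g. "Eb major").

The chord Em is a minor triad rooted on E; its label is i.
If E is scale degree 1 and the mode makes that degree carry a minor triad, the tonic is E and the mode is minor.

E minor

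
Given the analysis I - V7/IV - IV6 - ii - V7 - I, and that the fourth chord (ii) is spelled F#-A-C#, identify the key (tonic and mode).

The chord F#m is a minor triad rooted on F#; its label is ii.
If F# is scale degree 2 and the mode makes that degree carry a minor triad, the tonic is E and the mode is major.

E major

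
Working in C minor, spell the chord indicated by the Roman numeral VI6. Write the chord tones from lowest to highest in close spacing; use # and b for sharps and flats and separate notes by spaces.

The numeral's case and figure indicate a major triad. In C minor its root, the sixth degree, is Ab.
Stacking thirds from Ab gives Ab-C-Eb.
The figured bass 6 indicates first inversion, placing the third (C) in the bass: C-Eb-Ab.

C Eb Ab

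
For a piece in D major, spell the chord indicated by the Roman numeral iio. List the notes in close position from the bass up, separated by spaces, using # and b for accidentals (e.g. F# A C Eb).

iio is the diminished supertonic triad, borrowed from the parallel minor. In D major that root is E.
So the chord is E-G-Bb.

E G Bb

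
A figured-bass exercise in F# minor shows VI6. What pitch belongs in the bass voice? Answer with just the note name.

F#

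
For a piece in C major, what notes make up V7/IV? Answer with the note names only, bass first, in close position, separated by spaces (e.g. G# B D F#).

V7/IV is a secondary dominant — the dominant seventh of IV. IV in C major is F, so the applied chord's root is C, a perfect fifth above.
Building a dominant seventh chord on C gives C-E-G-Bb.

C E G Bb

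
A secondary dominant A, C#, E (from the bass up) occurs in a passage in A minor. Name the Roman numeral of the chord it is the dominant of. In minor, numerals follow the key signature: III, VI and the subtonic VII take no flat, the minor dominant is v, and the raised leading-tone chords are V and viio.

The chord is a major triad on A.
A dominant resolves down a perfect fifth: A → D. In A minor, D is scale degree 4, i.e. iv.

iv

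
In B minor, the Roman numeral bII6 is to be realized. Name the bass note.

E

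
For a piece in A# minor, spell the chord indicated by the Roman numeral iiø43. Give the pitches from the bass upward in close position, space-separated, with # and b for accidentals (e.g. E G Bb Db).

The numeral's case and figure indicate a half-diminished seventh chord. In A# minor its root, the supertonic, is B#.
That chord is spelled B#-D#-F#-A#.
With the 43 figure the chord is in second inversion; from the bass F# upward in close position it reads F#-A#-B#-D#.

F# A# B# D#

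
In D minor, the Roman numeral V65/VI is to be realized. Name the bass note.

The applied chord V65/VI is rooted on F: F-A-C-Eb.
The figure 65 means first inversion — the third is in the bass.

A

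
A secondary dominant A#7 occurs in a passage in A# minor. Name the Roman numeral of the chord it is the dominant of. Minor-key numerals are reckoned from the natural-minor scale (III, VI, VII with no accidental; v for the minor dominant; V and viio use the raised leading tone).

iv

The chord is a dominant seventh chord on A#.
A dominant resolves down a perfect fifth: A# → D#. In A# minor, D# is scale degree 4, i.e. iv.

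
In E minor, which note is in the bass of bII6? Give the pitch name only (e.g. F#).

A

bII in E minor has root F; the chord is F-A-C.
The figure 6 means first inversion — the third is in the bass.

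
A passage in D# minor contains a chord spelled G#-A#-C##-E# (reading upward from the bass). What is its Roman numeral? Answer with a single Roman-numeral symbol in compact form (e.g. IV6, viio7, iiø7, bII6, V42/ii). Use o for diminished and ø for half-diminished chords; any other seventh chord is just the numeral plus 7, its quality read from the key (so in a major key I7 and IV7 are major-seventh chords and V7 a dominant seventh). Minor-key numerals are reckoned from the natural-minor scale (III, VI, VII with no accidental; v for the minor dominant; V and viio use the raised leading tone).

V42

The pitches A#-C##-E#-G# form a dominant seventh chord rooted on A#.
In D# minor, A# is the dominant; the diatonic dominant seventh chord there is V7.
With G# in the bass the chord is in third inversion, so the figured bass is 42.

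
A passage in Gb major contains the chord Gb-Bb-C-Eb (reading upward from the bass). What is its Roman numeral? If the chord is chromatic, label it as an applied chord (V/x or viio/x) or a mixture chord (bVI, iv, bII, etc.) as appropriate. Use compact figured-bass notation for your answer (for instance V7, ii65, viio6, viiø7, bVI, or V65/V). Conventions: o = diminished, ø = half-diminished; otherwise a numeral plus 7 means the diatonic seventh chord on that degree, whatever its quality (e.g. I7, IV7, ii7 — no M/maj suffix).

viiø43/V

The pitches C-Eb-Gb-Bb form a half-diminished seventh chord rooted on C.
C sits a half step below Db (V in Gb major); a diminished chord there is the applied leading-tone chord of V.
With Gb in the bass the chord is in second inversion, so the figured bass is 43.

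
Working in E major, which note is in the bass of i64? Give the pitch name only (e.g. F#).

i in E major has root E; the chord is E-G-B.
The figure 64 means second inversion — the fifth is in the bass.

B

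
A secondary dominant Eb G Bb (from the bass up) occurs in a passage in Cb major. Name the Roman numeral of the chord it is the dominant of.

The chord is a major triad on Eb.
A dominant resolves down a perfect fifth: Eb → Ab. In Cb major, Ab is scale degree 6, i.e. vi.

vi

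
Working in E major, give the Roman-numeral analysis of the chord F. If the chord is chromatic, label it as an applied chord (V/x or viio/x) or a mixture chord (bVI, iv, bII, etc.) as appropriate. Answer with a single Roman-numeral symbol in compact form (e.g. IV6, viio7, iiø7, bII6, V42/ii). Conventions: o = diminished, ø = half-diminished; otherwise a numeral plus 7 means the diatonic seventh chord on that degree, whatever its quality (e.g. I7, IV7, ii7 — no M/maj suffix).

bII

Stacked in thirds the chord is F-A-C: a major triad on F.
F is the lowered second degree of E major (diatonic 2 would be F#). This is the Neapolitan chord — a major triad on the lowered second degree.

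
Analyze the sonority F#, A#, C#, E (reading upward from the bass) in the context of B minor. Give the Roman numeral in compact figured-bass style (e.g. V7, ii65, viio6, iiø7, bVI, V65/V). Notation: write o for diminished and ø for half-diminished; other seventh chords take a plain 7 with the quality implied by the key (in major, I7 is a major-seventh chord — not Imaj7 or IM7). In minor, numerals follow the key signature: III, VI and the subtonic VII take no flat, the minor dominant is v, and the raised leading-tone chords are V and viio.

The pitches F#-A#-C#-E form a dominant seventh chord rooted on F#.
In B minor, F# is the dominant; the diatonic dominant seventh chord there is V7.

V7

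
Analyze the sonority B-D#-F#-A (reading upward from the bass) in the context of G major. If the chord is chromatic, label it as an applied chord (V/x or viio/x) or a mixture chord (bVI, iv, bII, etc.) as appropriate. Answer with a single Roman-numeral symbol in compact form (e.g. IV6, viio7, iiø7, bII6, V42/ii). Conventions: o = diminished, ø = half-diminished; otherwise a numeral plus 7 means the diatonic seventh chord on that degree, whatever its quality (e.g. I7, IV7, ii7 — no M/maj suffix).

V7/vi

The pitches B-D#-F#-A form a dominant seventh chord rooted on B.
B is not a diatonic chord root with this quality in G major, but it lies a perfect fifth above E (vi), so the chord functions as an applied dominant of vi.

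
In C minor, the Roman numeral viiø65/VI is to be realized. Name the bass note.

Bb

The applied chord viiø65/VI is rooted on G: G-Bb-Db-F.
The figure 65 means first inversion — the third is in the bass.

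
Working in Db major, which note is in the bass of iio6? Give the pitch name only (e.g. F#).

Gb

iio in Db major has root Eb; the chord is Eb-Gb-Bbb.
The figure 6 means first inversion — the third is in the bass.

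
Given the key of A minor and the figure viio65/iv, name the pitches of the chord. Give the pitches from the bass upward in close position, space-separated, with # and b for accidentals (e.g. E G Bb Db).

E G Bb C#

The slash marks an applied leading-tone chord: viio of iv. In A minor, iv is D, so the leading tone to it is C#, a half step below.
Building a fully diminished seventh chord on C# gives C#-E-G-Bb.
With the 65 figure the chord is in first inversion; from the bass E upward in close position it reads E-G-Bb-C#.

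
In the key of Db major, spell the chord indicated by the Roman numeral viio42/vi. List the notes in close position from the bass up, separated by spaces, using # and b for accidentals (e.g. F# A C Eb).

Gb A C Eb

viio42/vi is a secondary leading-tone chord. The target vi is Bb in Db major; the applied chord is rooted a semitone below, on A.
Building a fully diminished seventh chord on A gives A-C-Eb-Gb.
The figured bass 42 indicates third inversion, placing the seventh (Gb) in the bass: Gb-A-C-Eb.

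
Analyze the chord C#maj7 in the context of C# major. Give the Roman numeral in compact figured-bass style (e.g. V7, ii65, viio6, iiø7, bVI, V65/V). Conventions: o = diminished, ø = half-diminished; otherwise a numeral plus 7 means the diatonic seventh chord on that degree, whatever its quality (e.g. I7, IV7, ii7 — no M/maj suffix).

I7

The pitches C#-E#-G#-B# form a major seventh chord rooted on C#.
In C# major, C# is the tonic; the diatonic major seventh chord there is I7.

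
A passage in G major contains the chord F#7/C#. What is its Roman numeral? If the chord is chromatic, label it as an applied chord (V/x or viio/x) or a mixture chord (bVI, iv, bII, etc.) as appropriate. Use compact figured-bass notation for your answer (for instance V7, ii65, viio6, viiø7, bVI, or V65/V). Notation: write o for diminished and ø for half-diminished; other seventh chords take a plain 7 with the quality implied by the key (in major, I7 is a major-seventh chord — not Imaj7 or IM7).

V43/iii

Stacked in thirds the chord is F#-A#-C#-E: a dominant seventh chord on F#.
F# is not a diatonic chord root with this quality in G major, but it lies a perfect fifth above B (iii), so the chord functions as an applied dominant of iii.
With C# in the bass the chord is in second inversion, so the figured bass is 43.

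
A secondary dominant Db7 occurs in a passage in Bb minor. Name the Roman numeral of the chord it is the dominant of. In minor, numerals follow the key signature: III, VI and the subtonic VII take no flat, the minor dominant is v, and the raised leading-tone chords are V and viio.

VI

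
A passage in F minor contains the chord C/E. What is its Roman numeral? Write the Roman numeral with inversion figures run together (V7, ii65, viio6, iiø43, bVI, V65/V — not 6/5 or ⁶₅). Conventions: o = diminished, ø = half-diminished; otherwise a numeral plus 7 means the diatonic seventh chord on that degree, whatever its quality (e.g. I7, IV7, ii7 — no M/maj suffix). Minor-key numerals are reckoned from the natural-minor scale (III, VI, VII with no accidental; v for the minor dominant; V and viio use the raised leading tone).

V6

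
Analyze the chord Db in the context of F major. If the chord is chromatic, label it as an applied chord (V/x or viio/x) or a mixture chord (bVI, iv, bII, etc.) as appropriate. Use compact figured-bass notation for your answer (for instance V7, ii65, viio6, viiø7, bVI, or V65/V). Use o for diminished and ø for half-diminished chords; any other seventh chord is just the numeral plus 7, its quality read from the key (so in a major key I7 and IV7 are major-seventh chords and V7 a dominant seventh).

bVI

Stacked in thirds the chord is Db-F-Ab: a major triad on Db.
Db is the lowered sixth degree of F major (diatonic 6 would be D). This is a major triad on the lowered sixth degree, borrowed from the parallel minor.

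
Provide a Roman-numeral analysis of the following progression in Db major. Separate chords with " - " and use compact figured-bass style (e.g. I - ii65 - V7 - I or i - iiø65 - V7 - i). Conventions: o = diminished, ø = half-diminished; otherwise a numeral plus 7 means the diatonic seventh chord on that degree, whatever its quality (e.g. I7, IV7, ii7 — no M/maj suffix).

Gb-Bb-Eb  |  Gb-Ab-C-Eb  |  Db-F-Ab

Gb-Bb-Eb has root Eb, degree 2 in Db major, so ii6.
Gb-Ab-C-Eb: root Ab is the dominant; dominant seventh chord there is V42.
Db-F-Ab: root Db is the tonic; major triad there is I.

ii6 - V42 - I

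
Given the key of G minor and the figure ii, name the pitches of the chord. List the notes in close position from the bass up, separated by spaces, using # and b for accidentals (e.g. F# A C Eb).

Scale degree 2 in G minor is A; here the chord built on it is altered to a minor triad. ii is the minor supertonic, borrowed from the parallel major (the Dorian ii).
So the chord is A-C-E.

A C E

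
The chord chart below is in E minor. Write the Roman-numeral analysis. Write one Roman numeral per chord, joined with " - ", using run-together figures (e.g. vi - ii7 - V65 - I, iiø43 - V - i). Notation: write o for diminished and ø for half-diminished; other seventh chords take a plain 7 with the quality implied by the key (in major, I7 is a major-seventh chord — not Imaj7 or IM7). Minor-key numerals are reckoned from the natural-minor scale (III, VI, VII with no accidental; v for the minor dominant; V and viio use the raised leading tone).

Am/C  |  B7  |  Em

Am/C: minor triad on A = scale degree 4 → iv6.
B7: dominant seventh chord on B = scale degree 5 → V7.
Em: minor triad on E = scale degree 1 → i.

iv6 - V7 - i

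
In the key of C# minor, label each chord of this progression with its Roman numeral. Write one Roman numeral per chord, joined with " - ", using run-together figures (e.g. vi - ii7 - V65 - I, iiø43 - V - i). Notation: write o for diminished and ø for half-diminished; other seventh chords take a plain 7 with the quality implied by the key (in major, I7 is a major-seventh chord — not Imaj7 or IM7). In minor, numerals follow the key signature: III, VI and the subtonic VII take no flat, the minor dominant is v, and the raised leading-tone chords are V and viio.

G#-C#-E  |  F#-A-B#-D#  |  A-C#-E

G#-C#-E: root C# is the tonic; minor triad there is i64.
F#-A-B#-D# has root B#, degree 7 in C# minor, so viio43.
A-C#-E: major triad on A = scale degree 6 → VI.

i64 - viio43 - VI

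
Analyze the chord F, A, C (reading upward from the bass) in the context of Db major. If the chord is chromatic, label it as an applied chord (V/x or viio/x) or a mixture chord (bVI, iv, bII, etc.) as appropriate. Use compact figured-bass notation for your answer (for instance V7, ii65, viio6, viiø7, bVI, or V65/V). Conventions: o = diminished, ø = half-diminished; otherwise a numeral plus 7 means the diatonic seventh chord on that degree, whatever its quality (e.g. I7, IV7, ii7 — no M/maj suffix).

V/vi

Stacked in thirds the chord is F-A-C: a major triad on F.
F is not a diatonic chord root with this quality in Db major, but it lies a perfect fifth above Bb (vi), so the chord functions as an applied dominant of vi.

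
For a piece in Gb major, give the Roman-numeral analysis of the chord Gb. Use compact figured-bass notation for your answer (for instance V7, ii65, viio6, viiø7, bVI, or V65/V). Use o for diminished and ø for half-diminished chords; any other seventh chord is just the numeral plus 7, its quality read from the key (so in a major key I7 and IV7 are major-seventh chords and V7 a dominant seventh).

I

Stacked in thirds the chord is Gb-Bb-Db: a major triad on Gb.
Gb is scale degree 1 in Gb major, and a major triad on that degree is written I.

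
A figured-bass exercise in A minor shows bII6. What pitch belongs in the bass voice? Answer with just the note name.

bII in A minor has root Bb; the chord is Bb-D-F.
The figure 6 means first inversion — the third is in the bass.

D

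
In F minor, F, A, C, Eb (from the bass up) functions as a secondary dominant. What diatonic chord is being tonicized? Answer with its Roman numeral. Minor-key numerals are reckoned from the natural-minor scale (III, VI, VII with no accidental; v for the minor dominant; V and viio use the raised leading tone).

iv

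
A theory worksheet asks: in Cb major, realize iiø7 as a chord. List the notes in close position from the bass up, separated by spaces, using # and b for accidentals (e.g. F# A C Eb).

iiø7 is the half-diminished supertonic seventh, borrowed from the parallel minor. In Cb major that root is Db.
So the chord is Db-Fb-Abb-Cb.

Db Fb Abb Cb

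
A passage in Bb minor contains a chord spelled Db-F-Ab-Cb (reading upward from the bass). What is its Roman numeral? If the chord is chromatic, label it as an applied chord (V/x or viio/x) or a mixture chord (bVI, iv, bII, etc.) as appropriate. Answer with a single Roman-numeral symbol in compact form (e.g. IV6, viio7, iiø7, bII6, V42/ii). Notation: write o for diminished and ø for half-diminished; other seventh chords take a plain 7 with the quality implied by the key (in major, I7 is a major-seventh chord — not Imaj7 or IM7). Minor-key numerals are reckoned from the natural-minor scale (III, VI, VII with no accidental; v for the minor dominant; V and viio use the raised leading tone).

V7/VI

The pitches Db-F-Ab-Cb form a dominant seventh chord rooted on Db.
Db is not a diatonic chord root with this quality in Bb minor, but it lies a perfect fifth above Gb (VI), so the chord functions as an applied dominant of VI.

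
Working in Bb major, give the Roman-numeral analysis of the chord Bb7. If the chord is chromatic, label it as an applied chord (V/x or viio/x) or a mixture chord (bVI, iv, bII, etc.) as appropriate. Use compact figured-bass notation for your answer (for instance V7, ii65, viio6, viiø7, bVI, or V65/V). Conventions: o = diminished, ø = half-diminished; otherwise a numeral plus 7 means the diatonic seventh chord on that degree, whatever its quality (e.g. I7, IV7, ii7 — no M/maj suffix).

V7/IV

Stacked in thirds the chord is Bb-D-F-Ab: a dominant seventh chord on Bb.
Bb is not a diatonic chord root with this quality in Bb major, but it lies a perfect fifth above Eb (IV), so the chord functions as an applied dominant of IV.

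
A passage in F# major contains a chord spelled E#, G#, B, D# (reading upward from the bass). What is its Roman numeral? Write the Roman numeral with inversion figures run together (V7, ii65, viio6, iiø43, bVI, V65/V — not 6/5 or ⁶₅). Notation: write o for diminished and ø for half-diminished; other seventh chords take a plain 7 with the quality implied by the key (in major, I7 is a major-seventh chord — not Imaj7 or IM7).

viiø7

Stacked in thirds the chord is E#-G#-B-D#: a half-diminished seventh chord on E#.
In F# major, E# is the leading tone; the diatonic half-diminished seventh chord there is viiø7.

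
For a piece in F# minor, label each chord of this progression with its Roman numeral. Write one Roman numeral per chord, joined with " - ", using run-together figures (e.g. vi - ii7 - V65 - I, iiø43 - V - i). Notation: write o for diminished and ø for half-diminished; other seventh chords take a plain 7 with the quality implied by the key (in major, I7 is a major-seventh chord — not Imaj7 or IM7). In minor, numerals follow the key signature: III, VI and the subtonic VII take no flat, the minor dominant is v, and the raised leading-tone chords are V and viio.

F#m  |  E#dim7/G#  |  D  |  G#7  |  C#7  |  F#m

F#m: root F# is the tonic; minor triad there is i.
E#dim7/G#: fully diminished seventh chord on E# = scale degree 7 → viio65.
D has root D, degree 6 in F# minor, so VI.
G#7: chromatic; G# is V of V, so V7/V.
C#7 has root C#, degree 5 in F# minor, so V7.
F#m: root F# is the tonic; minor triad there is i.

i - viio65 - VI - V7/V - V7 - i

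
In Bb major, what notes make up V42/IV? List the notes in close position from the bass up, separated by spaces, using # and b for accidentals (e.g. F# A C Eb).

V42/IV is a secondary dominant — the dominant seventh of IV. IV in Bb major is Eb, so the applied chord's root is Bb, a perfect fifth above.
Building a dominant seventh chord on Bb gives Bb-D-F-Ab.
The figured bass 42 indicates third inversion, placing the seventh (Ab) in the bass: Ab-Bb-D-F.

Ab Bb D F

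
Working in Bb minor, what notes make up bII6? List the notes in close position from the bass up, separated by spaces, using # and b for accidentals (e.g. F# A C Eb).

Eb Gb Cb

Scale degree 2 in Bb minor is C; lowering it a half step gives Cb. bII6 is the Neapolitan sixth — a major triad on the lowered second degree, here in its customary first inversion.
So the chord is Cb-Eb-Gb, a major triad.
With the 6 figure the chord is in first inversion; from the bass Eb upward in close position it reads Eb-Gb-Cb.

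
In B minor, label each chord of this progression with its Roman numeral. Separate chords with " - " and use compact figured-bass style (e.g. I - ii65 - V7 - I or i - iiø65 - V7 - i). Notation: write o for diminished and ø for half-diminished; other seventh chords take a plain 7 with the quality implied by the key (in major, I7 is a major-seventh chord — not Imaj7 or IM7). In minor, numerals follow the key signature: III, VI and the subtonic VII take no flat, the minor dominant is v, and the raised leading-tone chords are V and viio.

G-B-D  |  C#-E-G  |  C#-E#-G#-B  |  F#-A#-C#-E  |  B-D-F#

VI - iio - V7/V - V7 - i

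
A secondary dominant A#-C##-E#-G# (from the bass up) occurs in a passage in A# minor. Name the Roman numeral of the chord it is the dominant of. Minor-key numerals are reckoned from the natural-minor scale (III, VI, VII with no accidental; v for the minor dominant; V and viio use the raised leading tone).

iv

The chord is a dominant seventh chord on A#.
A dominant resolves down a perfect fifth: A# → D#. In A# minor, D# is scale degree 4, i.e. iv.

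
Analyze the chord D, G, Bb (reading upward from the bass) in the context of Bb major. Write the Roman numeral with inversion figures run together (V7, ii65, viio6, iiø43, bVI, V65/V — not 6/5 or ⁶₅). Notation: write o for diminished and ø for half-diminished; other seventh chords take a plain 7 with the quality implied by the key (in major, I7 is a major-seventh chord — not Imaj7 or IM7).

The pitches G-Bb-D form a minor triad rooted on G.
In Bb major, G is the submediant; the diatonic minor triad there is vi.
With D in the bass the chord is in second inversion, so the figured bass is 64.

vi64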